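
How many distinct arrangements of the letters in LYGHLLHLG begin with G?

With the first slot taken by G, it remains to arrange the other 8 letters (LYHLLHLG).
Those 8 letters have H appearing twice and L appearing 4 times, giving (8)!/(4!·2!) = 840.

840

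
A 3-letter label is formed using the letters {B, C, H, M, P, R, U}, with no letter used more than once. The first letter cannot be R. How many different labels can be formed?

The first letter has 7−1 = 6 choices (anything except R).
The remaining 2 letters are filled from the other 6 symbols without repetition: 6 × 5 = 30.
Total: 6 × 30 = 180.

180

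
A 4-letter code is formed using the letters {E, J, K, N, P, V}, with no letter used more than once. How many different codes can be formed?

360

This is a permutation of 4 out of 6: P(6,4) = 6!/2!.
6 × 5 × 4 × 3 = 360.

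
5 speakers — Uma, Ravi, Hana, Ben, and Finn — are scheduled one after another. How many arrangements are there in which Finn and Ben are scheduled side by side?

Treat {Finn, Ben} as a single unit. There are 4 units to order, and the pair itself can be ordered 2 ways.
So the count is 2·(4)! = 48.

48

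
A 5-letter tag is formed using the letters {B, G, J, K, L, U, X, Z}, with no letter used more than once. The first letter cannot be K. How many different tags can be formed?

The first letter has 8−1 = 7 choices (anything except K).
The remaining 4 letters are filled from the other 7 symbols without repetition: 7 × 6 × 5 × 4 = 840.
Total: 7 × 840 = 5880.

5880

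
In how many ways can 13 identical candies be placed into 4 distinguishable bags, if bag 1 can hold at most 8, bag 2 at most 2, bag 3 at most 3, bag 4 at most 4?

By stars and bars, unrestricted non-negative solutions to x_1+…+x_4 = 13 number C(13+3,3) = 560.
Subtract solutions that violate a single cap (substitute x_i' = x_i − (cap_i+1)): x_1 ≥ 9 gives C(7,3) = 35; x_2 ≥ 3 gives C(13,3) = 286; x_3 ≥ 4 gives C(12,3) = 220; x_4 ≥ 5 gives C(11,3) = 165. Together 706.
Add back pairs where two caps are both exceeded: 4 + 1 + 0 + 84 + 56 + 35 = 180.
Subtract triples: 0 + 0 + 0 + 4 = 4.
By inclusion–exclusion the count is 560 − 706 + 180 − 4 = 30.

30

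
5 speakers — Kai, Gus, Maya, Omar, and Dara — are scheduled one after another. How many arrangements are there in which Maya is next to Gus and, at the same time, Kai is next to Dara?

24

Treat {Maya,Gus} as one block (2 orders) and {Kai,Dara} as another (2 orders).
That leaves 3 units to arrange: 2 × 2 × 3! = 4 × 6 = 24.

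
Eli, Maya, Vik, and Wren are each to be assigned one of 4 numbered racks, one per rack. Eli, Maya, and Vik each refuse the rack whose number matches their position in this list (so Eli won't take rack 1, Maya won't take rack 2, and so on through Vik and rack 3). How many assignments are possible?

Let Aᵢ (for i ∈ {1, 2, 3}) be the placements that put person i in their forbidden rack. Any j of these fix j positions, leaving (4−j)! ways to fill the rest, and there are C(3,j) ways to pick which j.
By inclusion–exclusion, the number of valid placements is Σ_{j=0}^{3} (−1)^j C(3,j)·(4−j)!.
Computing: 24 − 18 + 6 − 1 = 11.

11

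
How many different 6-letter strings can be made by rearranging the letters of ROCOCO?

60

Letter multiplicities in ROCOCO: C×2, O×3, R×1.
So there are 6! / (3!·2!) = 60 distinguishable arrangements.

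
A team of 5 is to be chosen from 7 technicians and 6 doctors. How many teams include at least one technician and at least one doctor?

1260

With no constraint there are C(13,5) = 1287 possible selections.
Selections missing a whole group: no technicians → C(6,5) = 6; no doctors → C(7,5) = 21.
Both groups omitted at once is impossible, so 1287 − 27 = 1260.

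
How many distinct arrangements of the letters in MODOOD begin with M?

10

With the first slot taken by M, it remains to arrange the other 5 letters (ODOOD).
Those 5 letters have D appearing twice and O appearing 3 times, giving (5)!/(3!·2!) = 10.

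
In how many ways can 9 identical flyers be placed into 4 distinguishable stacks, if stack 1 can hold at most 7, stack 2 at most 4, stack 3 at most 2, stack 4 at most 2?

41

Ignoring the caps, the number of non-negative solutions to x_1+…+x_4 = 9 is C(12,3) = 220.
Subtract solutions that violate a single cap (substitute x_i' = x_i − (cap_i+1)): x_1 ≥ 8 gives C(4,3) = 4; x_2 ≥ 5 gives C(7,3) = 35; x_3 ≥ 3 gives C(9,3) = 84; x_4 ≥ 3 gives C(9,3) = 84. Together 207.
Add back pairs where two caps are both exceeded: 0 + 0 + 0 + 4 + 4 + 20 = 28.
By inclusion–exclusion the count is 220 − 207 + 28 = 41.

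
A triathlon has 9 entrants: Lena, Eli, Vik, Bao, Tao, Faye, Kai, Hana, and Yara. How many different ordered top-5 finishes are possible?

There are 9 choices for 1st place, 8 for 2nd, and so on down to 5 for position 5.
That gives 9 × 8 × 7 × 6 × 5 = 15120.

15120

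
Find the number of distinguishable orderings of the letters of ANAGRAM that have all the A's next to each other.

Treat the 3 copies of A as a single block. The multiset to arrange is then {AAA, G, M, N, R}, 5 items in all.
All 5 items are distinct, so there are (5)! = 120 arrangements.

120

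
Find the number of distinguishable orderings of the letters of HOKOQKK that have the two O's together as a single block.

Treat the 2 copies of O as a single block. The multiset to arrange is then {OO, H, K, K, K, Q}, 6 items in all.
That gives (6)!/(3!) = 120 arrangements.

120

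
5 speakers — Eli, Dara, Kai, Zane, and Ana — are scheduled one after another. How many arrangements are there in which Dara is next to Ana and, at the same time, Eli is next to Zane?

Treat {Dara,Ana} as one block (2 orders) and {Eli,Zane} as another (2 orders).
That leaves 3 units to arrange: 2 × 2 × 3! = 4 × 6 = 24.

24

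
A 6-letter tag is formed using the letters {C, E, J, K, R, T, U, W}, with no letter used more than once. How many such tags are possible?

With no repetition, fill the 6 letters in order: 8 choices, then 7, down to 3.
8 × 7 × 6 × 5 × 4 × 3 = 20160.

20160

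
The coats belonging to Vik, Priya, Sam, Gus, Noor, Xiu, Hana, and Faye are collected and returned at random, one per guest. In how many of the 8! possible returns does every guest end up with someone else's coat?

Count assignments avoiding every fixed point. For any j of the 8 guests fixed to their own coat, the other 8−j can be arranged in (8−j)! ways.
By inclusion–exclusion this is Σ_{j=0}^{8} (−1)^j C(8,j)·(8−j)!.
Computing: 40320 − 40320 + 20160 − 6720 + 1680 − 336 + 56 − 8 + 1 = 14833.

14833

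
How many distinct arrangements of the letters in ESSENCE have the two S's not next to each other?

300

Total arrangements of ESSENCE: 7!/(3!·2!) = 420.
Arrangements with the S's together: treat SS as one letter, giving (6)!/(3!) = 120.
Hence 420 − 120 = 300.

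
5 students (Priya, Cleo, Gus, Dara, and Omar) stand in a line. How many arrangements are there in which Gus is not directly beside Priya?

There are 5! = 120 arrangements in all. If Gus and Priya are adjacent, merging them into one block gives 2·(4)! = 48 arrangements.
Complementary counting: 120 − 48 = 72.

72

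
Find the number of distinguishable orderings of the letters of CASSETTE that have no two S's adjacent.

Total arrangements of CASSETTE: 8!/(2!·2!·2!) = 5040.
Arrangements with the S's together: treat SS as one letter, giving (7)!/(2!·2!) = 1260.
Hence 5040 − 1260 = 3780.

3780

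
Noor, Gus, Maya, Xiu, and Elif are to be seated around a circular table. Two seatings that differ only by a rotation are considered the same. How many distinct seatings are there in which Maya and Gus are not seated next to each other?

Without the restriction there are (4)! = 24 seatings.
Seatings with Maya beside Gus: treat them as a block with 2 internal orders, giving 2 × (3)! = 12.
Subtracting, 24 − 12 = 12.

12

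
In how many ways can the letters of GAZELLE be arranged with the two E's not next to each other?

900

There are 7!/(2!·2!) = 1260 arrangements of GAZELLE in total.
If the two E's are adjacent, glue them into one block, leaving 6 items to arrange: (6)!/(2!) = 360 ways.
Hence 1260 − 360 = 900.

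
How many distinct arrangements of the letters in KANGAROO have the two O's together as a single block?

Treat the 2 copies of O as a single block. The multiset to arrange is then {OO, A, A, G, K, N, R}, 7 items in all.
That gives (7)!/(2!) = 2520 arrangements.

2520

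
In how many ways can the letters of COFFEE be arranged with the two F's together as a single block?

60

Treat the 2 copies of F as a single block. The multiset to arrange is then {FF, C, E, E, O}, 5 items in all.
That gives (5)!/(2!) = 60 arrangements.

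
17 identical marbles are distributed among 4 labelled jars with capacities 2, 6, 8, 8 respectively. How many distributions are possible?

84

Ignoring the caps, the number of non-negative solutions to x_1+…+x_4 = 17 is C(20,3) = 1140.
Subtract solutions that violate a single cap (substitute x_i' = x_i − (cap_i+1)): x_1 ≥ 3 gives C(17,3) = 680; x_2 ≥ 7 gives C(13,3) = 286; x_3 ≥ 9 gives C(11,3) = 165; x_4 ≥ 9 gives C(11,3) = 165. Together 1296.
Add back pairs where two caps are both exceeded: 120 + 56 + 56 + 4 + 4 + 0 = 240.
By inclusion–exclusion the count is 1140 − 1296 + 240 = 84.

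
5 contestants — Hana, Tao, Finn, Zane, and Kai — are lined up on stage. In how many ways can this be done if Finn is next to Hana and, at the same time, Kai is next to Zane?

24

Treat {Finn,Hana} as one block (2 orders) and {Kai,Zane} as another (2 orders).
That leaves 3 units to arrange: 2 × 2 × 3! = 4 × 6 = 24.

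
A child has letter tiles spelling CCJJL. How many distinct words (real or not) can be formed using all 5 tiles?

30

The 5 letters of CCJJL have repeats: C appearing twice and J appearing twice.
The number of distinct arrangements is 5!/(2!·2!) = 120/4 = 30.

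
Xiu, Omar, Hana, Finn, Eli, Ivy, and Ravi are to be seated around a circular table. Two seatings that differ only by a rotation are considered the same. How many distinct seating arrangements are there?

Fix one person's seat to break rotational symmetry; the remaining 6 people can be arranged in (6)! = 720 ways.

720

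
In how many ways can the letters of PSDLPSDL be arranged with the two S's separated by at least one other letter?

Total arrangements of PSDLPSDL: 8!/(2!·2!·2!·2!) = 2520.
Arrangements with the S's together: treat SS as one letter, giving (7)!/(2!·2!·2!) = 630.
Hence 2520 − 630 = 1890.

1890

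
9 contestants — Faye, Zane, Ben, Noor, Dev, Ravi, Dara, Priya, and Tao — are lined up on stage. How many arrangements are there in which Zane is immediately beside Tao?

80640

Treat {Zane, Tao} as a single unit. There are 8 units to order, and the pair itself can be ordered 2 ways.
So the count is 2·(8)! = 80640.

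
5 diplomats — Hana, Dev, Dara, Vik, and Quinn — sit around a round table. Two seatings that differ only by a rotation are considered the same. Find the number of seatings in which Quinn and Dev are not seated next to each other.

12

All circular seatings of 5 people number (4)! = 24.
Those with Quinn next to Dev: fuse the pair into one unit and seat 4 units around a circle — 2·(3)! = 12.
Subtracting, 24 − 12 = 12.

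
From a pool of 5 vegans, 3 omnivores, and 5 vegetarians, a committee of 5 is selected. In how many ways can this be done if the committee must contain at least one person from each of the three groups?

925

Total 5-person selections from all 13: C(13,5) = 1287.
Selections missing a whole group: no vegans → C(8,5) = 56; no omnivores → C(10,5) = 252; no vegetarians → C(8,5) = 56.
Add back selections omitting two groups (i.e. drawn from a single group): C(5,5) + C(3,5) + C(5,5) = 2.
By inclusion–exclusion: 1287 − 364 + 2 = 925.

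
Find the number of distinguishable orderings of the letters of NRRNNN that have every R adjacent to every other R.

Treat the 2 copies of R as a single block. The multiset to arrange is then {RR, N, N, N, N}, 5 items in all.
That gives (5)!/(4!) = 5 arrangements.

5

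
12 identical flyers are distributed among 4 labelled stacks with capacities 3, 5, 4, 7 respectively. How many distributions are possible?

By stars and bars, unrestricted non-negative solutions to x_1+…+x_4 = 12 number C(12+3,3) = 455.
Subtract solutions that violate a single cap (substitute x_i' = x_i − (cap_i+1)): x_1 ≥ 4 gives C(11,3) = 165; x_2 ≥ 6 gives C(9,3) = 84; x_3 ≥ 5 gives C(10,3) = 120; x_4 ≥ 8 gives C(7,3) = 35. Together 404.
Add back pairs where two caps are both exceeded: 10 + 20 + 1 + 4 + 0 + 0 = 35.
By inclusion–exclusion the count is 455 − 404 + 35 = 86.

86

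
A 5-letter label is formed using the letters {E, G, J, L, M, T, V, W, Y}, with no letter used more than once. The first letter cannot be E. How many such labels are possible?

The first letter has 9−1 = 8 choices (anything except E).
The remaining 4 letters are filled from the other 8 symbols without repetition: 8 × 7 × 6 × 5 = 1680.
Total: 8 × 1680 = 13440.

13440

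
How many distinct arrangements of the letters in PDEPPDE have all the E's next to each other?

Treat the 2 copies of E as a single block. The multiset to arrange is then {EE, D, D, P, P, P}, 6 items in all.
That gives (6)!/(3!·2!) = 60 arrangements.

60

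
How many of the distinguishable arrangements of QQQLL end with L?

4

Fix L in the last position and arrange the remaining 4 letters.
Those 4 letters have Q appearing 3 times, giving (4)!/(3!) = 4.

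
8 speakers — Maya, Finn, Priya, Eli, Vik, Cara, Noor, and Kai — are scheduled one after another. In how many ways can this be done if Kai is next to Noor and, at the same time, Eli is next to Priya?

2880

Treat {Kai,Noor} as one block (2 orders) and {Eli,Priya} as another (2 orders).
That leaves 6 units to arrange: 2 × 2 × 6! = 4 × 720 = 2880.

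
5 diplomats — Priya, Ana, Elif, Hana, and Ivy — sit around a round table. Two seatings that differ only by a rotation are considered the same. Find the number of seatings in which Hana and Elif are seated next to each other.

12

Treat {Hana, Elif} as one unit (2 internal orders) and seat the resulting 4 units around the table: (3)! circular arrangements.
So 2 × (3)! = 2 × 6 = 12.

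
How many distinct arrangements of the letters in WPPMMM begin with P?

Fix P in the first position and arrange the remaining 5 letters.
Those 5 letters have M appearing 3 times, giving (5)!/(3!) = 20.

20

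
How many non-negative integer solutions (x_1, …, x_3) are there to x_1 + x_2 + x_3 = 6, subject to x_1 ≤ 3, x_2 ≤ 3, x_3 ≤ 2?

6

Ignoring the caps, the number of non-negative solutions to x_1+…+x_3 = 6 is C(8,2) = 28.
Subtract solutions that violate a single cap (substitute x_i' = x_i − (cap_i+1)): x_1 ≥ 4 gives C(4,2) = 6; x_2 ≥ 4 gives C(4,2) = 6; x_3 ≥ 3 gives C(5,2) = 10. Together 22.
No two caps can be exceeded simultaneously, so the pair terms are all 0.
By inclusion–exclusion the count is 28 − 22 + 0 = 6.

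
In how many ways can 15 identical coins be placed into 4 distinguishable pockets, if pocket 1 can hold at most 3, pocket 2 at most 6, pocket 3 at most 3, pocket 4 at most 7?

By stars and bars, unrestricted non-negative solutions to x_1+…+x_4 = 15 number C(15+3,3) = 816.
Subtract solutions that violate a single cap (substitute x_i' = x_i − (cap_i+1)): x_1 ≥ 4 gives C(14,3) = 364; x_2 ≥ 7 gives C(11,3) = 165; x_3 ≥ 4 gives C(14,3) = 364; x_4 ≥ 8 gives C(10,3) = 120. Together 1013.
Add back pairs where two caps are both exceeded: 35 + 120 + 20 + 35 + 1 + 20 = 231.
Subtract triples: 1 + 0 + 0 + 0 = 1.
By inclusion–exclusion the count is 816 − 1013 + 231 − 1 = 33.

33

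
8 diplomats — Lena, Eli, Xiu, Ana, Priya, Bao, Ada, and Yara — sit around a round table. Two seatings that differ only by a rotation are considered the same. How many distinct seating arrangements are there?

5040

Around a circle, 8 distinct people have 8!/8 = (7)! = 5040 rotationally distinct seatings.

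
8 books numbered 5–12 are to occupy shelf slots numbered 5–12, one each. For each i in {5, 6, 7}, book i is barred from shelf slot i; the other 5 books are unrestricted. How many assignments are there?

Let Aᵢ (for i ∈ {5, 6, 7}) be the placements that put book i in its forbidden shelf slot. Any j of these fix j positions, leaving (8−j)! ways to fill the rest, and there are C(3,j) ways to pick which j.
By inclusion–exclusion, the number of valid placements is Σ_{j=0}^{3} (−1)^j C(3,j)·(8−j)!.
Computing: 40320 − 15120 + 2160 − 120 = 27240.

27240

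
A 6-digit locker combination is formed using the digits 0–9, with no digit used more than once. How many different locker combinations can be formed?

Choose and order 6 of the 10 symbols: the first digit has 10 options, the next 9, and so on down to 5.
That product is 10 × 9 × 8 × 7 × 6 × 5 = 151200.

151200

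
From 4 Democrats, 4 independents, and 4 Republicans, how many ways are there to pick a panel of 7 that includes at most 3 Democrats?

736

Split by how many Democrats are chosen (0 through 3).
Sum: C(4,0)·C(8,7) + C(4,1)·C(8,6) + C(4,2)·C(8,5) + C(4,3)·C(8,4) = 8 + 112 + 336 + 280 = 736.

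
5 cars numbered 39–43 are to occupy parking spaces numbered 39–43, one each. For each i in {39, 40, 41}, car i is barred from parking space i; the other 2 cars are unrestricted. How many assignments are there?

64

Let Aᵢ (for i ∈ {39, 40, 41}) be the placements that put car i in its forbidden parking space. Any j of these fix j positions, leaving (5−j)! ways to fill the rest, and there are C(3,j) ways to pick which j.
By inclusion–exclusion, the number of valid placements is Σ_{j=0}^{3} (−1)^j C(3,j)·(5−j)!.
Computing: 120 − 72 + 18 − 2 = 64.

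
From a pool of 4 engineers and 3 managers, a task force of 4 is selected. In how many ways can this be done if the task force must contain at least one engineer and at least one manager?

34

With no constraint there are C(7,4) = 35 possible selections.
Subtract selections that omit an entire group: no engineers → C(3,4) = 0; no managers → C(4,4) = 1.
Both groups omitted at once is impossible, so 35 − 1 = 34.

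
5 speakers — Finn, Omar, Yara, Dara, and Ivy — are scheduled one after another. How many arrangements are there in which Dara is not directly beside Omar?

72

Of the 5! = 120 arrangements, those with Dara and Omar adjacent number 2 × 4! = 48 (treat the pair as a block with 2 internal orders).
So 120 − 48 = 72 arrangements keep them apart.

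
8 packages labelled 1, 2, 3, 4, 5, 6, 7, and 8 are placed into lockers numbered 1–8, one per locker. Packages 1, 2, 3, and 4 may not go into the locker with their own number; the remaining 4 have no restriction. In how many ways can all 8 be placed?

24024

Let Aᵢ (for 1 ≤ i ≤ 4) be the placements that put package i in its forbidden locker. Any j of these fix j positions, leaving (8−j)! ways to fill the rest, and there are C(4,j) ways to pick which j.
By inclusion–exclusion, the number of valid placements is Σ_{j=0}^{4} (−1)^j C(4,j)·(8−j)!.
Computing: 40320 − 20160 + 4320 − 480 + 24 = 24024.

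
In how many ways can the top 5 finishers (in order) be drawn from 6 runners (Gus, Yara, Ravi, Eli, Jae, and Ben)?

720

This is an ordered selection of 5 from 6: P(6,5).
That gives 6 × 5 × 4 × 3 × 2 = 720.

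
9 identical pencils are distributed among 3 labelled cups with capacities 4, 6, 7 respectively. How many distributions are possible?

31

Ignoring the caps, the number of non-negative solutions to x_1+…+x_3 = 9 is C(11,2) = 55.
Subtract solutions that violate a single cap (substitute x_i' = x_i − (cap_i+1)): x_1 ≥ 5 gives C(6,2) = 15; x_2 ≥ 7 gives C(4,2) = 6; x_3 ≥ 8 gives C(3,2) = 3. Together 24.
No two caps can be exceeded simultaneously, so the pair terms are all 0.
By inclusion–exclusion the count is 55 − 24 + 0 = 31.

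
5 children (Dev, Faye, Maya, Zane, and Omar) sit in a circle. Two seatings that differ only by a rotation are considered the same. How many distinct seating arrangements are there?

24

Around a circle, 5 distinct people have 5!/5 = (4)! = 24 rotationally distinct seatings.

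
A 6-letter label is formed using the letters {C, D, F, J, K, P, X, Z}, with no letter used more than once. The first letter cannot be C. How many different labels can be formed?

17640

The first letter has 8−1 = 7 choices (anything except C).
The remaining 5 letters are filled from the other 7 symbols without repetition: 7 × 6 × 5 × 4 × 3 = 2520.
Total: 7 × 2520 = 17640.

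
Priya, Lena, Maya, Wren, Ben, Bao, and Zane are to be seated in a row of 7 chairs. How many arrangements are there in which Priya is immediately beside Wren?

1440

Place the 5 others and the Priya-Wren pair as 6 objects in a line; the pair has 2 internal arrangements.
That gives 2 × 6! = 2 × 720 = 1440.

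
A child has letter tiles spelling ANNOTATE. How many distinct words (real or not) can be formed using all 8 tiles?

5040

ANNOTATE has 8 letters with A appearing twice, N appearing twice, and T appearing twice.
So there are 8! / (2!·2!·2!) = 5040 distinguishable arrangements.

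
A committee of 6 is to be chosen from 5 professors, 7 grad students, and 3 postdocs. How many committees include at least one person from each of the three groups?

3850

With no constraint there are C(15,6) = 5005 possible selections.
Subtract selections that omit an entire group: no professors → C(10,6) = 210; no grad students → C(8,6) = 28; no postdocs → C(12,6) = 924.
Add back selections omitting two groups (i.e. drawn from a single group): C(5,6) + C(7,6) + C(3,6) = 7.
By inclusion–exclusion: 5005 − 1162 + 7 = 3850.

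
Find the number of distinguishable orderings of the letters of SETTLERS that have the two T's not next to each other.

Total arrangements of SETTLERS: 8!/(2!·2!·2!) = 5040.
Arrangements with the T's together: treat TT as one letter, giving (7)!/(2!·2!) = 1260.
Hence 5040 − 1260 = 3780.

3780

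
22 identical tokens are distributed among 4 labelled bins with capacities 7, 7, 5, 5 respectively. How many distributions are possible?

Without the upper bounds there are C(25,3) = 2300 ways to split 22 among 4 bins.
Subtract solutions that violate a single cap (substitute x_i' = x_i − (cap_i+1)): x_1 ≥ 8 gives C(17,3) = 680; x_2 ≥ 8 gives C(17,3) = 680; x_3 ≥ 6 gives C(19,3) = 969; x_4 ≥ 6 gives C(19,3) = 969. Together 3298.
Add back pairs where two caps are both exceeded: 84 + 165 + 165 + 165 + 165 + 286 = 1030.
Subtract triples: 1 + 1 + 10 + 10 = 22.
By inclusion–exclusion the count is 2300 − 3298 + 1030 − 22 = 10.

10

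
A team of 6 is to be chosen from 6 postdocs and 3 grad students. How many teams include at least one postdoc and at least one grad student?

Unrestricted: C(9,6) = 84 ways to pick any 6 of the 9.
Selections missing a whole group: no postdocs → C(3,6) = 0; no grad students → C(6,6) = 1.
Both groups omitted at once is impossible, so 84 − 1 = 83.

83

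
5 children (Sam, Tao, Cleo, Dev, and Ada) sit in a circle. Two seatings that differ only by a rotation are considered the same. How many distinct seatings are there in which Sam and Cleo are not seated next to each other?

12

All circular seatings of 5 people number (4)! = 24.
Seatings with Sam beside Cleo: treat them as a block with 2 internal orders, giving 2 × (3)! = 12.
Subtracting, 24 − 12 = 12.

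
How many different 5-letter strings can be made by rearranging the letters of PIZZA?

Letter multiplicities in PIZZA: A×1, I×1, P×1, Z×2.
Dividing 5! = 120 by 2! = 2 for the repeated letters gives 60.

60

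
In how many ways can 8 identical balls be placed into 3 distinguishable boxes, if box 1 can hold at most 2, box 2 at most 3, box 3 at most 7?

11

Without the upper bounds there are C(10,2) = 45 ways to split 8 among 3 boxes.
Subtract solutions that violate a single cap (substitute x_i' = x_i − (cap_i+1)): x_1 ≥ 3 gives C(7,2) = 21; x_2 ≥ 4 gives C(6,2) = 15; x_3 ≥ 8 gives C(2,2) = 1. Together 37.
Add back pairs where two caps are both exceeded: 3 + 0 + 0 = 3.
By inclusion–exclusion the count is 45 − 37 + 3 = 11.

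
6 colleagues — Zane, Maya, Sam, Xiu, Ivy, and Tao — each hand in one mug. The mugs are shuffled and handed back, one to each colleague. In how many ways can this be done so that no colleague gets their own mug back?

265

Let Aᵢ be the assignments in which colleague i gets their own mug. We want the size of the complement of A₁∪…∪A_6.
By inclusion–exclusion this is Σ_{j=0}^{6} (−1)^j C(6,j)·(6−j)!.
Computing: 720 − 720 + 360 − 120 + 30 − 6 + 1 = 265.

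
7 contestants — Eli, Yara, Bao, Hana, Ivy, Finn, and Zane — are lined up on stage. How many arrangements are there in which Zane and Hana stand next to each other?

Treat {Zane, Hana} as a single unit. There are 6 units to order, and the pair itself can be ordered 2 ways.
That gives 2 × 6! = 2 × 720 = 1440.

1440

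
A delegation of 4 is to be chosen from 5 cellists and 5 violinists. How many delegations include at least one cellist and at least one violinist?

With no constraint there are C(10,4) = 210 possible selections.
Selections missing a whole group: no cellists → C(5,4) = 5; no violinists → C(5,4) = 5.
Both groups omitted at once is impossible, so 210 − 10 = 200.

200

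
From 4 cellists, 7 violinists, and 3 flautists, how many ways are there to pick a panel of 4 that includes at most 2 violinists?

Split by how many violinists are chosen (0 through 2).
Sum: C(7,0)·C(7,4) + C(7,1)·C(7,3) + C(7,2)·C(7,2) = 35 + 245 + 441 = 721.

721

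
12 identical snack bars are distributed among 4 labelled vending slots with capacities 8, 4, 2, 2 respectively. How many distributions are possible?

27

Ignoring the caps, the number of non-negative solutions to x_1+…+x_4 = 12 is C(15,3) = 455.
Subtract solutions that violate a single cap (substitute x_i' = x_i − (cap_i+1)): x_1 ≥ 9 gives C(6,3) = 20; x_2 ≥ 5 gives C(10,3) = 120; x_3 ≥ 3 gives C(12,3) = 220; x_4 ≥ 3 gives C(12,3) = 220. Together 580.
Add back pairs where two caps are both exceeded: 0 + 1 + 1 + 35 + 35 + 84 = 156.
Subtract triples: 0 + 0 + 0 + 4 = 4.
By inclusion–exclusion the count is 455 − 580 + 156 − 4 = 27.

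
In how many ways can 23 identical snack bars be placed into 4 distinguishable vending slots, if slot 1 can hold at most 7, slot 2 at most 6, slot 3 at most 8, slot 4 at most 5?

20

By stars and bars, unrestricted non-negative solutions to x_1+…+x_4 = 23 number C(23+3,3) = 2600.
Subtract solutions that violate a single cap (substitute x_i' = x_i − (cap_i+1)): x_1 ≥ 8 gives C(18,3) = 816; x_2 ≥ 7 gives C(19,3) = 969; x_3 ≥ 9 gives C(17,3) = 680; x_4 ≥ 6 gives C(20,3) = 1140. Together 3605.
Add back pairs where two caps are both exceeded: 165 + 84 + 220 + 120 + 286 + 165 = 1040.
Subtract triples: 0 + 10 + 1 + 4 = 15.
By inclusion–exclusion the count is 2600 − 3605 + 1040 − 15 = 20.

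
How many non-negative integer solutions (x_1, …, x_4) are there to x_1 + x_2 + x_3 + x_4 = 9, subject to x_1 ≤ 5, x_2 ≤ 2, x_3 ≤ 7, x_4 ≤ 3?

By stars and bars, unrestricted non-negative solutions to x_1+…+x_4 = 9 number C(9+3,3) = 220.
Subtract solutions that violate a single cap (substitute x_i' = x_i − (cap_i+1)): x_1 ≥ 6 gives C(6,3) = 20; x_2 ≥ 3 gives C(9,3) = 84; x_3 ≥ 8 gives C(4,3) = 4; x_4 ≥ 4 gives C(8,3) = 56. Together 164.
Add back pairs where two caps are both exceeded: 1 + 0 + 0 + 0 + 10 + 0 = 11.
By inclusion–exclusion the count is 220 − 164 + 11 = 67.

67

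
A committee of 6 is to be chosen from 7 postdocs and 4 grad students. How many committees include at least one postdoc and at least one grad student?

With no constraint there are C(11,6) = 462 possible selections.
Selections missing a whole group: no postdocs → C(4,6) = 0; no grad students → C(7,6) = 7.
Both groups omitted at once is impossible, so 462 − 7 = 455.

455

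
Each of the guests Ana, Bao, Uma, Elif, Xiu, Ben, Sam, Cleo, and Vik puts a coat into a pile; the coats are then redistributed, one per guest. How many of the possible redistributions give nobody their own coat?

This is the derangement count D_9: permutations of 9 items with no fixed point.
By inclusion–exclusion this is Σ_{j=0}^{9} (−1)^j C(9,j)·(9−j)!.
Computing: 362880 − 362880 + 181440 − 60480 + 15120 − 3024 + 504 − 72 + 9 − 1 = 133496.

133496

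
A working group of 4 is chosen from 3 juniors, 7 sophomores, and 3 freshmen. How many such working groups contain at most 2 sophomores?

Split by how many sophomores are chosen (0 through 2).
Sum: C(7,0)·C(6,4) + C(7,1)·C(6,3) + C(7,2)·C(6,2) = 15 + 140 + 315 = 470.

470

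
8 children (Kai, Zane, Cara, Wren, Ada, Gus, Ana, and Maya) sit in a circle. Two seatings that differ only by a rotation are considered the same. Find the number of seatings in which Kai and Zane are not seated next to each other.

3600

Without the restriction there are (7)! = 5040 seatings.
Those with Kai next to Zane: fuse the pair into one unit and seat 7 units around a circle — 2·(6)! = 1440.
Subtracting, 5040 − 1440 = 3600.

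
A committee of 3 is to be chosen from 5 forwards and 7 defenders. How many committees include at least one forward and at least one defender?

175

Total 3-person selections from all 12: C(12,3) = 220.
Subtract selections that omit an entire group: no forwards → C(7,3) = 35; no defenders → C(5,3) = 10.
Both groups omitted at once is impossible, so 220 − 45 = 175.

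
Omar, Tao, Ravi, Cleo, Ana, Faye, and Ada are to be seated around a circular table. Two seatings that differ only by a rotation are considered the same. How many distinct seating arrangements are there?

720

Fix one person's seat to break rotational symmetry; the remaining 6 people can be arranged in (6)! = 720 ways.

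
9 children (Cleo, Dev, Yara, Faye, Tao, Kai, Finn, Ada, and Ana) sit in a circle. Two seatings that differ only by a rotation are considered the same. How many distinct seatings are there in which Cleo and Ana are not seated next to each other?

All circular seatings of 9 people number (8)! = 40320.
Seatings with Cleo beside Ana: treat them as a block with 2 internal orders, giving 2 × (7)! = 10080.
Subtracting, 40320 − 10080 = 30240.

30240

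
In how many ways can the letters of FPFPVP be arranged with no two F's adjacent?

Total arrangements of FPFPVP: 6!/(3!·2!) = 60.
If the two F's are adjacent, glue them into one block, leaving 5 items to arrange: (5)!/(3!) = 20 ways.
Subtracting, 60 − 20 = 40 arrangements keep the F's apart.

40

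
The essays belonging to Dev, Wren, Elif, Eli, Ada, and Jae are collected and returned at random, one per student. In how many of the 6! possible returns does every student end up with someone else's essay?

Count assignments avoiding every fixed point. For any j of the 6 students fixed to their own essay, the other 6−j can be arranged in (6−j)! ways.
By inclusion–exclusion this is Σ_{j=0}^{6} (−1)^j C(6,j)·(6−j)!.
Computing: 720 − 720 + 360 − 120 + 30 − 6 + 1 = 265.

265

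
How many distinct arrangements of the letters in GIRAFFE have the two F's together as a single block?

Treat the 2 copies of F as a single block. The multiset to arrange is then {FF, A, E, G, I, R}, 6 items in all.
All 6 items are distinct, so there are (6)! = 720 arrangements.

720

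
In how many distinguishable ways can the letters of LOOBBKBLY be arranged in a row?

The 9 letters of LOOBBKBLY have repeats: B appearing 3 times, L appearing twice, and O appearing twice.
Dividing 9! = 362880 by 3!·2!·2! = 24 for the repeated letters gives 15120.

15120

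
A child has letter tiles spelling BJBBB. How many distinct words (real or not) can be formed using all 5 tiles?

BJBBB has 5 letters with B appearing 4 times.
The number of distinct arrangements is 5!/(4!) = 120/24 = 5.

5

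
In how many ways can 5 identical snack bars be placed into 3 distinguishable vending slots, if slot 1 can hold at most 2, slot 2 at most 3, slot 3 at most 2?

Ignoring the caps, the number of non-negative solutions to x_1+…+x_3 = 5 is C(7,2) = 21.
Subtract solutions that violate a single cap (substitute x_i' = x_i − (cap_i+1)): x_1 ≥ 3 gives C(4,2) = 6; x_2 ≥ 4 gives C(3,2) = 3; x_3 ≥ 3 gives C(4,2) = 6. Together 15.
No two caps can be exceeded simultaneously, so the pair terms are all 0.
By inclusion–exclusion the count is 21 − 15 + 0 = 6.

6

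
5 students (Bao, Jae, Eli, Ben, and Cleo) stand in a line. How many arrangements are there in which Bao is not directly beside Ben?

Of the 5! = 120 arrangements, those with Bao and Ben adjacent number 2 × 4! = 48 (treat the pair as a block with 2 internal orders).
Complementary counting: 120 − 48 = 72.

72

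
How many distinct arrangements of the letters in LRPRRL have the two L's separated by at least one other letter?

There are 6!/(3!·2!) = 60 arrangements of LRPRRL in total.
If the two L's are adjacent, glue them into one block, leaving 5 items to arrange: (5)!/(3!) = 20 ways.
Subtracting, 60 − 20 = 40 arrangements keep the L's apart.

40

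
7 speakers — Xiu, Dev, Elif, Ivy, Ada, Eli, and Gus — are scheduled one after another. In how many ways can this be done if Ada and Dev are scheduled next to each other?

1440

Treat {Ada, Dev} as a single unit. There are 6 units to order, and the pair itself can be ordered 2 ways.
That gives 2 × 6! = 2 × 720 = 1440.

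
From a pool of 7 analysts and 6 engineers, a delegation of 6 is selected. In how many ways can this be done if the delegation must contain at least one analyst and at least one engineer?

1708

Total 6-person selections from all 13: C(13,6) = 1716.
Selections missing a whole group: no analysts → C(6,6) = 1; no engineers → C(7,6) = 7.
Both groups omitted at once is impossible, so 1716 − 8 = 1708.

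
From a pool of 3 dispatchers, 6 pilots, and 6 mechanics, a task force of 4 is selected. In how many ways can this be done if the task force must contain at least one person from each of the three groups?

648

Unrestricted: C(15,4) = 1365 ways to pick any 4 of the 15.
Subtract selections that omit an entire group: no dispatchers → C(12,4) = 495; no pilots → C(9,4) = 126; no mechanics → C(9,4) = 126.
Add back selections omitting two groups (i.e. drawn from a single group): C(3,4) + C(6,4) + C(6,4) = 30.
By inclusion–exclusion: 1365 − 747 + 30 = 648.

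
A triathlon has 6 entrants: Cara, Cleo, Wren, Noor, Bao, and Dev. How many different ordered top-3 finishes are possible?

120

There are 6 choices for 1st place, 5 for 2nd, and 4 for 3rd.
That gives 6 × 5 × 4 = 120.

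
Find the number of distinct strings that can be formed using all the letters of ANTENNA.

The 7 letters of ANTENNA have repeats: A appearing twice and N appearing 3 times.
The number of distinct arrangements is 7!/(3!·2!) = 5040/12 = 420.

420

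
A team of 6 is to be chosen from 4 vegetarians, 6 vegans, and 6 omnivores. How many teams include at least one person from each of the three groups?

Unrestricted: C(16,6) = 8008 ways to pick any 6 of the 16.
Selections missing a whole group: no vegetarians → C(12,6) = 924; no vegans → C(10,6) = 210; no omnivores → C(10,6) = 210.
Add back selections omitting two groups (i.e. drawn from a single group): C(4,6) + C(6,6) + C(6,6) = 2.
By inclusion–exclusion: 8008 − 1344 + 2 = 6666.

6666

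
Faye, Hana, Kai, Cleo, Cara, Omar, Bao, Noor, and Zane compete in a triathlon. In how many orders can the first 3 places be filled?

This is an ordered selection of 3 from 9: P(9,3).
That gives 9 × 8 × 7 = 504.

504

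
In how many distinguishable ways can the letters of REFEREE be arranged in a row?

Letter multiplicities in REFEREE: E×4, F×1, R×2.
Dividing 7! = 5040 by 4!·2! = 48 for the repeated letters gives 105.

105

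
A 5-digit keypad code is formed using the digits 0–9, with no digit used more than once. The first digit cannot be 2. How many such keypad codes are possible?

The first digit has 10−1 = 9 choices (anything except 2).
The remaining 4 digits are filled from the other 9 symbols without repetition: 9 × 8 × 7 × 6 = 3024.
Total: 9 × 3024 = 27216.

27216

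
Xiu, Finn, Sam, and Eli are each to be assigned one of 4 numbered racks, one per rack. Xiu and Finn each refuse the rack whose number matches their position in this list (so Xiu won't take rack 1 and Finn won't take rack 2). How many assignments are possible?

Let Aᵢ (for i ∈ {1, 2}) be the placements that put person i in their forbidden rack. Any j of these fix j positions, leaving (4−j)! ways to fill the rest, and there are C(2,j) ways to pick which j.
By inclusion–exclusion, the number of valid placements is Σ_{j=0}^{2} (−1)^j C(2,j)·(4−j)!.
Computing: 24 − 12 + 2 = 14.

14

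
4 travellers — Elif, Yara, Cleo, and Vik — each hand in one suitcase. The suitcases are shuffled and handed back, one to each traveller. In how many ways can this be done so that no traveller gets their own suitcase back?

9

Let Aᵢ be the assignments in which traveller i gets their own suitcase. We want the size of the complement of A₁∪…∪A_4.
By inclusion–exclusion this is Σ_{j=0}^{4} (−1)^j C(4,j)·(4−j)!.
Computing: 24 − 24 + 12 − 4 + 1 = 9.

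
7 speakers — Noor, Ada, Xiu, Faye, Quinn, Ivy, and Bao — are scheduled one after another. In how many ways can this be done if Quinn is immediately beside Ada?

1440

Treat {Quinn, Ada} as a single unit. There are 6 units to order, and the pair itself can be ordered 2 ways.
So the count is 2·(6)! = 1440.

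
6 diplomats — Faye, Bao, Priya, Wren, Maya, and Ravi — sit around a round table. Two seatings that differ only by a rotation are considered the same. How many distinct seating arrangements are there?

Around a circle, 6 distinct people have 6!/6 = (5)! = 120 rotationally distinct seatings.

120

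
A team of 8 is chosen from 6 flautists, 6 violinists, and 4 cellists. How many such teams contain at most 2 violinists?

Split by how many violinists are chosen (0 through 2).
Sum: C(6,0)·C(10,8) + C(6,1)·C(10,7) + C(6,2)·C(10,6) = 45 + 720 + 3150 = 3915.

3915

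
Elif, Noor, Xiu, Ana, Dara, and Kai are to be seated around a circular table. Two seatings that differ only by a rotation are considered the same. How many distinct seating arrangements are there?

Seat Elif anywhere (absorbing the rotational symmetry), then permute the other 5: (5)! = 120.

120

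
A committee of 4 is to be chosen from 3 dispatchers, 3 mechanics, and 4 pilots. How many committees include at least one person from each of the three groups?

Unrestricted: C(10,4) = 210 ways to pick any 4 of the 10.
Selections missing a whole group: no dispatchers → C(7,4) = 35; no mechanics → C(7,4) = 35; no pilots → C(6,4) = 15.
Add back selections omitting two groups (i.e. drawn from a single group): C(3,4) + C(3,4) + C(4,4) = 1.
By inclusion–exclusion: 210 − 85 + 1 = 126.

126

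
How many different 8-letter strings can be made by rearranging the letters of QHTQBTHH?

1680

Letter multiplicities in QHTQBTHH: B×1, H×3, Q×2, T×2.
The number of distinct arrangements is 8!/(3!·2!·2!) = 40320/24 = 1680.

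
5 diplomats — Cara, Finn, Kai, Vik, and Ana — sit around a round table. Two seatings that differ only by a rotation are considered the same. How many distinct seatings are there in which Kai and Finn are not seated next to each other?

12

All circular seatings of 5 people number (4)! = 24.
Those with Kai next to Finn: fuse the pair into one unit and seat 4 units around a circle — 2·(3)! = 12.
Subtracting, 24 − 12 = 12.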